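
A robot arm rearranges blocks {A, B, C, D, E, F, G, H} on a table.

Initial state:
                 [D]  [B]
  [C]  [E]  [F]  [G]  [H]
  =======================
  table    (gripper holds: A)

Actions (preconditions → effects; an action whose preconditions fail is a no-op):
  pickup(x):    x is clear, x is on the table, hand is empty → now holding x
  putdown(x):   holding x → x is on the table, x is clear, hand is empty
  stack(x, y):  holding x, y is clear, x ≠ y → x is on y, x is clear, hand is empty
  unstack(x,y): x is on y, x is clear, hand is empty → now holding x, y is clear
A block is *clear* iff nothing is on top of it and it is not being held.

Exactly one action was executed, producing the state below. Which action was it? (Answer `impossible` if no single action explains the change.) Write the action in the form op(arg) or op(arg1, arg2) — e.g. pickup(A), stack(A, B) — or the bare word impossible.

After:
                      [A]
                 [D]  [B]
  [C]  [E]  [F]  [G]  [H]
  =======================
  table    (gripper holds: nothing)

stack(A, B)

target: towers=[C; E; F; G/D; H/B/A] holding=-
        putdown(A) → towers=[A; C; E; F; G/D; H/B] holding=-
       stack(A, E) → towers=[C; E/A; F; G/D; H/B] holding=-
       stack(A, B) → towers=[C; E; F; G/D; H/B/A] holding=-  ← match
       stack(A, F) → towers=[C; E; F/A; G/D; H/B] holding=-
       stack(A, D) → towers=[C; E; F; G/D/A; H/B] holding=-
       stack(A, C) → towers=[C/A; E; F; G/D; H/B] holding=-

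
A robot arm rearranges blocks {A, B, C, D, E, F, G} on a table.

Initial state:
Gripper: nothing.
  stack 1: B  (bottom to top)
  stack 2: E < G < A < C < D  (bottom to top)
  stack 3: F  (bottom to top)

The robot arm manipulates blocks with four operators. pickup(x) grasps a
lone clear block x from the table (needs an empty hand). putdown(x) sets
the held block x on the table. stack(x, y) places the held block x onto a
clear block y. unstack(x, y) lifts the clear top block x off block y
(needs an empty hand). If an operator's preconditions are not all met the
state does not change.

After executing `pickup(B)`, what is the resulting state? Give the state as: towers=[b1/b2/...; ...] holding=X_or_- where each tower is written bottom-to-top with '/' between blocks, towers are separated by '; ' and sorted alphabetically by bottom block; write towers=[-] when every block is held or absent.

towers=[E/G/A/C/D; F] holding=B

before: towers=[B; E/G/A/C/D; F] holding=-
pre[pickup(B)]: clear(B) ok, ontable(B) ok, handempty ok
all met → apply pickup(B)
after:  towers=[E/G/A/C/D; F] holding=B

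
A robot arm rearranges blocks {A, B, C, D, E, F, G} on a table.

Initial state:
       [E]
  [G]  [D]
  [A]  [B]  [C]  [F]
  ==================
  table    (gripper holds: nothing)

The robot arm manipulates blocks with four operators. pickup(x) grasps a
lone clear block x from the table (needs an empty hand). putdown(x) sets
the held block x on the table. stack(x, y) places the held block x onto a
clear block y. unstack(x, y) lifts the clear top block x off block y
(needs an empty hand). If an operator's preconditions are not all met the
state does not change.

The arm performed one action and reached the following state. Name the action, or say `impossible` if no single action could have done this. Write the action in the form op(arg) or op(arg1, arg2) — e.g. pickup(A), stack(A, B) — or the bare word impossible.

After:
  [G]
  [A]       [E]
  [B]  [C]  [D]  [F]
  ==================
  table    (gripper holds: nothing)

target: towers=[B/A/G; C; D/E; F] holding=-
         pickup(F) → towers=[A/G; B/D/E; C] holding=F
     unstack(G, A) → towers=[A; B/D/E; C; F] holding=G
     unstack(E, D) → towers=[A/G; B/D; C; F] holding=E
         pickup(C) → towers=[A/G; B/D/E; F] holding=C
none of the 4 applicable actions match → impossible

impossible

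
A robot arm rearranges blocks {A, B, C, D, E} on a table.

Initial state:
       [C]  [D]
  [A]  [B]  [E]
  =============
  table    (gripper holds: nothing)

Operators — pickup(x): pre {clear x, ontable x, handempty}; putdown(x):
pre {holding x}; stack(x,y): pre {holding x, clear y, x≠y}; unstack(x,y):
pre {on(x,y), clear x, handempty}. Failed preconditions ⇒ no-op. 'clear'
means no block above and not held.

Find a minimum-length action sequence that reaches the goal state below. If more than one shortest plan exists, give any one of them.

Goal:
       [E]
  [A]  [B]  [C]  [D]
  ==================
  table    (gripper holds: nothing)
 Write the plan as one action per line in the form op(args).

unstack(D, E)
putdown(D)
unstack(C, B)
putdown(C)
pickup(E)
stack(E, B)

step 1 (unstack(D, E)): towers=[A; B/C; E] holding=D
step 2 (putdown(D)): towers=[A; B/C; D; E] holding=-
step 3 (unstack(C, B)): towers=[A; B; D; E] holding=C
step 4 (putdown(C)): towers=[A; B; C; D; E] holding=-
step 5 (pickup(E)): towers=[A; B; C; D] holding=E
step 6 (stack(E, B)): towers=[A; B/E; C; D] holding=-
goal check: towers=[A; B/E; C; D] holding=- — reached (length 6, optimal by BFS)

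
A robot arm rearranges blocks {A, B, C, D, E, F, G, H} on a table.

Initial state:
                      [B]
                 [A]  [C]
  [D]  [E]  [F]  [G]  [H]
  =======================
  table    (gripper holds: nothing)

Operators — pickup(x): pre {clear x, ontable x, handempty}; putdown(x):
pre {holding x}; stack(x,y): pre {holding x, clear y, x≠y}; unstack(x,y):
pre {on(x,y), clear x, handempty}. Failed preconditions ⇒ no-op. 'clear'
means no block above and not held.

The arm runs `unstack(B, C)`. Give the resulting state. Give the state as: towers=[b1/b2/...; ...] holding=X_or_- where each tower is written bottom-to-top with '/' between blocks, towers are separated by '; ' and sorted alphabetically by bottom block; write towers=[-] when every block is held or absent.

towers=[D; E; F; G/A; H/C] holding=B

before: towers=[D; E; F; G/A; H/C/B] holding=-
pre[unstack(B, C)]: on(B,C) ✓, clear(B) ✓, handempty ✓
all met → apply unstack(B, C)
after:  towers=[D; E; F; G/A; H/C] holding=B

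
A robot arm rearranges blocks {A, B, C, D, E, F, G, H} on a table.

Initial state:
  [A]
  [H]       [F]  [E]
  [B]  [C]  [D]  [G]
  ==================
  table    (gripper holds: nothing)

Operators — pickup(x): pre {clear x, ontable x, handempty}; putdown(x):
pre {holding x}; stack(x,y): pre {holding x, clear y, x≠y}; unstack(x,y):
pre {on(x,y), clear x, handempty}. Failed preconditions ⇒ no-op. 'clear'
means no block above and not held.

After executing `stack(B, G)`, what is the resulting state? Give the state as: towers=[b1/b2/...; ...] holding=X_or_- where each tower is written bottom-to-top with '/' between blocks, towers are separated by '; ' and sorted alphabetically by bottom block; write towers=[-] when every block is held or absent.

towers=[B/H/A; C; D/F; G/E] holding=-

before: towers=[B/H/A; C; D/F; G/E] holding=-
pre[stack(B, G)]: holding(B) ✗, clear(G) ✗, B≠G ✓
holding(B), clear(G) unmet → stack(B, G) is a no-op
after:  towers=[B/H/A; C; D/F; G/E] holding=-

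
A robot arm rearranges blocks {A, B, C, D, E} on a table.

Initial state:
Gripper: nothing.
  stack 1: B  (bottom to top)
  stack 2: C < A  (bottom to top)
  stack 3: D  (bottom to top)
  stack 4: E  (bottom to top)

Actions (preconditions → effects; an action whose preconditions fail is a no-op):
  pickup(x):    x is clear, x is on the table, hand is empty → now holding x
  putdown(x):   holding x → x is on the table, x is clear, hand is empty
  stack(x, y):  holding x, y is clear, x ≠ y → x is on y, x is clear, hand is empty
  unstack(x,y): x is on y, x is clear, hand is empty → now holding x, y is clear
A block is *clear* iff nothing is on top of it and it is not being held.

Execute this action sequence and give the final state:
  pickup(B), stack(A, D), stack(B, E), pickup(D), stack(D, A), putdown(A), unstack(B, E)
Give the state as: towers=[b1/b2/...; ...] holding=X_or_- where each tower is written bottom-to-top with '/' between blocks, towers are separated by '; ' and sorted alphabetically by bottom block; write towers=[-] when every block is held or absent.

step 1 (pickup(B)): towers=[C/A; D; E] holding=B
step 2 (stack(A, D)) [no-op]: towers=[C/A; D; E] holding=B
step 3 (stack(B, E)): towers=[C/A; D; E/B] holding=-
step 4 (pickup(D)): towers=[C/A; E/B] holding=D
step 5 (stack(D, A)): towers=[C/A/D; E/B] holding=-
step 6 (putdown(A)) [no-op]: towers=[C/A/D; E/B] holding=-
step 7 (unstack(B, E)): towers=[C/A/D; E] holding=B

towers=[C/A/D; E] holding=B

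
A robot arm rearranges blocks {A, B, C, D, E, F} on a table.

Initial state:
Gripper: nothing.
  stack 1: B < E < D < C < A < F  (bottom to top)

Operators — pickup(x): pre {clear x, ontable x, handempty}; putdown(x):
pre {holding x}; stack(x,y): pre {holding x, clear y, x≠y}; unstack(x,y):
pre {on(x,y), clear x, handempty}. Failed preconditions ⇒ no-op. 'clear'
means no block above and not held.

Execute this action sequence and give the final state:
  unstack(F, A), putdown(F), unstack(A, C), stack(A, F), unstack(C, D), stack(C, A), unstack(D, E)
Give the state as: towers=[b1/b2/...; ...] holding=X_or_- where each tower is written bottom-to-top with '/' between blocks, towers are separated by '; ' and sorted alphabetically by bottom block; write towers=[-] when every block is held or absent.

step 1 (unstack(F, A)): towers=[B/E/D/C/A] holding=F
step 2 (putdown(F)): towers=[B/E/D/C/A; F] holding=-
step 3 (unstack(A, C)): towers=[B/E/D/C; F] holding=A
step 4 (stack(A, F)): towers=[B/E/D/C; F/A] holding=-
step 5 (unstack(C, D)): towers=[B/E/D; F/A] holding=C
step 6 (stack(C, A)): towers=[B/E/D; F/A/C] holding=-
step 7 (unstack(D, E)): towers=[B/E; F/A/C] holding=D

towers=[B/E; F/A/C] holding=D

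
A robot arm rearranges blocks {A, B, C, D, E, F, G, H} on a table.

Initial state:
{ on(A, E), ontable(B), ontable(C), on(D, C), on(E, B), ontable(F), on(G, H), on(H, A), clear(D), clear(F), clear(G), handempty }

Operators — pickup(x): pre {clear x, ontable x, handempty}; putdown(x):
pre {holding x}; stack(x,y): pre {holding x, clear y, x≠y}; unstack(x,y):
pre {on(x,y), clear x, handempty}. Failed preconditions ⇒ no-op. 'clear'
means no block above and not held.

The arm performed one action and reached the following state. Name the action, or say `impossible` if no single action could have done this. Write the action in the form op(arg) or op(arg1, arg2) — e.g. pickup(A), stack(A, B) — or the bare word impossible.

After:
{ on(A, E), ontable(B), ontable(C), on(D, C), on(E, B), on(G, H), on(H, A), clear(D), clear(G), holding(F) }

target: towers=[B/E/A/H/G; C/D] holding=F
     unstack(G, H) → towers=[B/E/A/H; C/D; F] holding=G
         pickup(F) → towers=[B/E/A/H/G; C/D] holding=F  ← match
     unstack(D, C) → towers=[B/E/A/H/G; C; F] holding=D

pickup(F)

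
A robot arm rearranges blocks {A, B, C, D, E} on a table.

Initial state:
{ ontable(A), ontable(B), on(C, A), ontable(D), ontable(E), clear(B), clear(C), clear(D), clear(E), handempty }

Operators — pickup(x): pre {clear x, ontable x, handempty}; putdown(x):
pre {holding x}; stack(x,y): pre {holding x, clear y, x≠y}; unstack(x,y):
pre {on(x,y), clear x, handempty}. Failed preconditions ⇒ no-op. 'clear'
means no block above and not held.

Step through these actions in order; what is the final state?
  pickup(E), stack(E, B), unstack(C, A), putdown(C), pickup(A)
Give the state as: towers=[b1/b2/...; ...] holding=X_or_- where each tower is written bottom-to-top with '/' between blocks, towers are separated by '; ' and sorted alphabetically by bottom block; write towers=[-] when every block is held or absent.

step 1 (pickup(E)): towers=[A/C; B; D] holding=E
step 2 (stack(E, B)): towers=[A/C; B/E; D] holding=-
step 3 (unstack(C, A)): towers=[A; B/E; D] holding=C
step 4 (putdown(C)): towers=[A; B/E; C; D] holding=-
step 5 (pickup(A)): towers=[B/E; C; D] holding=A

towers=[B/E; C; D] holding=A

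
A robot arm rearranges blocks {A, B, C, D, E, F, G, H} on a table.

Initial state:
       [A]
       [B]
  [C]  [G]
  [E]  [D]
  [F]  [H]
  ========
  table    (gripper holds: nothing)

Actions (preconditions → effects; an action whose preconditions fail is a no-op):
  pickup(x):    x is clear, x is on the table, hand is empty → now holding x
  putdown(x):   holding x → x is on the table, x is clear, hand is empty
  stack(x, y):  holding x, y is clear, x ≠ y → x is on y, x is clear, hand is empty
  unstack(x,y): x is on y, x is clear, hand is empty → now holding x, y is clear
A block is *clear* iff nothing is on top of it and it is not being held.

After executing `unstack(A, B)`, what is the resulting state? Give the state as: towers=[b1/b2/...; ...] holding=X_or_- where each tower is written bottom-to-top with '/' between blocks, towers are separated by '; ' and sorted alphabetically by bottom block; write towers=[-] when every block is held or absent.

before: towers=[F/E/C; H/D/G/B/A] holding=-
pre[unstack(A, B)]: on(A,B) yes, clear(A) yes, handempty yes
all met → apply unstack(A, B)
after:  towers=[F/E/C; H/D/G/B] holding=A

towers=[F/E/C; H/D/G/B] holding=A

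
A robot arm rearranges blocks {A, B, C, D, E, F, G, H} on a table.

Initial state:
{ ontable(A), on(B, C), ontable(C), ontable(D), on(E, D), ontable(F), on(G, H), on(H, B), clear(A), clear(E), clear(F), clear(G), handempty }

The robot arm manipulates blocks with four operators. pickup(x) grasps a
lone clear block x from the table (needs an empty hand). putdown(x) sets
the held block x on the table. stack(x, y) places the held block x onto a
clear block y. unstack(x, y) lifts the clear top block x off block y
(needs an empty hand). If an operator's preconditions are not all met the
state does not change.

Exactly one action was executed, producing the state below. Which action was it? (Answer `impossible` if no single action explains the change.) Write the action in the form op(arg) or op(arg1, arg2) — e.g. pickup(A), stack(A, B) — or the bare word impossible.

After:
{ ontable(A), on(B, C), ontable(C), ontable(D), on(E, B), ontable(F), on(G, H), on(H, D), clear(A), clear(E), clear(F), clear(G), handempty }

target: towers=[A; C/B/E; D/H/G; F] holding=-
     unstack(G, H) → towers=[A; C/B/H; D/E; F] holding=G
         pickup(A) → towers=[C/B/H/G; D/E; F] holding=A
     unstack(E, D) → towers=[A; C/B/H/G; D; F] holding=E
         pickup(F) → towers=[A; C/B/H/G; D/E] holding=F
none of the 4 applicable actions match → impossible

impossible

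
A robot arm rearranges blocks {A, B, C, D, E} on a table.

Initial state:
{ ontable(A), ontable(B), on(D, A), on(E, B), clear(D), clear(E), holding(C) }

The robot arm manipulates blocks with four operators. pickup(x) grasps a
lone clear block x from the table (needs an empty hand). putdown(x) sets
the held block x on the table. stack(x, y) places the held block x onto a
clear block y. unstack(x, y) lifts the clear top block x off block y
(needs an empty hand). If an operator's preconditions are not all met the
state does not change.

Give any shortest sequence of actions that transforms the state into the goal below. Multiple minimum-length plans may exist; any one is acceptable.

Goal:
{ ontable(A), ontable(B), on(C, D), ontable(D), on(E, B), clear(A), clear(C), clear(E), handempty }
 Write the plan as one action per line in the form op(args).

step 1 (putdown(C)): towers=[A/D; B/E; C] holding=-
step 2 (unstack(D, A)): towers=[A; B/E; C] holding=D
step 3 (putdown(D)): towers=[A; B/E; C; D] holding=-
step 4 (pickup(C)): towers=[A; B/E; D] holding=C
step 5 (stack(C, D)): towers=[A; B/E; D/C] holding=-
goal check: towers=[A; B/E; D/C] holding=- — reached (length 5, optimal by BFS)

putdown(C)
unstack(D, A)
putdown(D)
pickup(C)
stack(C, D)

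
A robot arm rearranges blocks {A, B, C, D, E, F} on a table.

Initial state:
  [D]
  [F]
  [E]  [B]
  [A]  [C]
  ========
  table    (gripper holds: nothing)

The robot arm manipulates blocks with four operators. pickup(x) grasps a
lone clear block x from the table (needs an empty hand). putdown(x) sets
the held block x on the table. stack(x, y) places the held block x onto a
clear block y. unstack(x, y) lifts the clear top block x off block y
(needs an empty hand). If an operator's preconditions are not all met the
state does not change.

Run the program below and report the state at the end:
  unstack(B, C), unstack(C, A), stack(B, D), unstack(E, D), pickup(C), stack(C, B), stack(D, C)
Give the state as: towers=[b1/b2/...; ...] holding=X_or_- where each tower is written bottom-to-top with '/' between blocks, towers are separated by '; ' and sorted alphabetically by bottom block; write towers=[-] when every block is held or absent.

towers=[A/E/F/D/B/C] holding=-

step 1 (unstack(B, C)): towers=[A/E/F/D; C] holding=B
step 2 (unstack(C, A)) [no-op]: towers=[A/E/F/D; C] holding=B
step 3 (stack(B, D)): towers=[A/E/F/D/B; C] holding=-
step 4 (unstack(E, D)) [no-op]: towers=[A/E/F/D/B; C] holding=-
step 5 (pickup(C)): towers=[A/E/F/D/B] holding=C
step 6 (stack(C, B)): towers=[A/E/F/D/B/C] holding=-
step 7 (stack(D, C)) [no-op]: towers=[A/E/F/D/B/C] holding=-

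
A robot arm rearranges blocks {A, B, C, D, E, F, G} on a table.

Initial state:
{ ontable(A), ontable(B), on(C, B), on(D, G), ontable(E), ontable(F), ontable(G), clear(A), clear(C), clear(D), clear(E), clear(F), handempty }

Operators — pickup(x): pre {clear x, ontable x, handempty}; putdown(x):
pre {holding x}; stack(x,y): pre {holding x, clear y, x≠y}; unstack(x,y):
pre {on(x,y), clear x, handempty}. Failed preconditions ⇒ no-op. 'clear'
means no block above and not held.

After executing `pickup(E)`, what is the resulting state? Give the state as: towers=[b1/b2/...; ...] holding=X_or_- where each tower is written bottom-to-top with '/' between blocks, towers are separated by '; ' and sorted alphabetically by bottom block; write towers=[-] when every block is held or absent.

before: towers=[A; B/C; E; F; G/D] holding=-
pre[pickup(E)]: clear(E) ok, ontable(E) ok, handempty ok
all met → apply pickup(E)
after:  towers=[A; B/C; F; G/D] holding=E

towers=[A; B/C; F; G/D] holding=E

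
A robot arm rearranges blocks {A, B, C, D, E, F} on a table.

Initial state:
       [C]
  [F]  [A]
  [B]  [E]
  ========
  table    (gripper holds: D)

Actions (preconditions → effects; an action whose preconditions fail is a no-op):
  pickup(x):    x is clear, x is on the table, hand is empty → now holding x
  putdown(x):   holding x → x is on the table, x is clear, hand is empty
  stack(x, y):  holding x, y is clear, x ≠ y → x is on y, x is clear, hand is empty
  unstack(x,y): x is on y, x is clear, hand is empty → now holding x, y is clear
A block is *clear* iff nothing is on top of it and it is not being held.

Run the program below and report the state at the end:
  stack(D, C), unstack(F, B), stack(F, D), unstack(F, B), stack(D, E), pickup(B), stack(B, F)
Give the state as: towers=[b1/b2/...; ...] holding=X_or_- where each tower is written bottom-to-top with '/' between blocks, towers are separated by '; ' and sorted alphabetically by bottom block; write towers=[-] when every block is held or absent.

step 1 (stack(D, C)): towers=[B/F; E/A/C/D] holding=-
step 2 (unstack(F, B)): towers=[B; E/A/C/D] holding=F
step 3 (stack(F, D)): towers=[B; E/A/C/D/F] holding=-
step 4 (unstack(F, B)) [no-op]: towers=[B; E/A/C/D/F] holding=-
step 5 (stack(D, E)) [no-op]: towers=[B; E/A/C/D/F] holding=-
step 6 (pickup(B)): towers=[E/A/C/D/F] holding=B
step 7 (stack(B, F)): towers=[E/A/C/D/F/B] holding=-

towers=[E/A/C/D/F/B] holding=-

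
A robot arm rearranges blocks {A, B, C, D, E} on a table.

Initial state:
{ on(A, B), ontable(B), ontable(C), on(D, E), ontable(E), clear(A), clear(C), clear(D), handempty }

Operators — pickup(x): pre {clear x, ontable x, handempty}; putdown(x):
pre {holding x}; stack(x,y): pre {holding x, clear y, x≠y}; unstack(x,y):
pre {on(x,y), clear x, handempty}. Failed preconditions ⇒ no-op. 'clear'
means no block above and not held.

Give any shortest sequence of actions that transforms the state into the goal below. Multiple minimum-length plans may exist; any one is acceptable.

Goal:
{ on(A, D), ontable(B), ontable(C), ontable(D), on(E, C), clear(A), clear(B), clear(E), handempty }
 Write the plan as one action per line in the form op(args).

step 1 (unstack(D, E)): towers=[B/A; C; E] holding=D
step 2 (putdown(D)): towers=[B/A; C; D; E] holding=-
step 3 (unstack(A, B)): towers=[B; C; D; E] holding=A
step 4 (stack(A, D)): towers=[B; C; D/A; E] holding=-
step 5 (pickup(E)): towers=[B; C; D/A] holding=E
step 6 (stack(E, C)): towers=[B; C/E; D/A] holding=-
goal check: towers=[B; C/E; D/A] holding=- — reached (length 6, optimal by BFS)

unstack(D, E)
putdown(D)
unstack(A, B)
stack(A, D)
pickup(E)
stack(E, C)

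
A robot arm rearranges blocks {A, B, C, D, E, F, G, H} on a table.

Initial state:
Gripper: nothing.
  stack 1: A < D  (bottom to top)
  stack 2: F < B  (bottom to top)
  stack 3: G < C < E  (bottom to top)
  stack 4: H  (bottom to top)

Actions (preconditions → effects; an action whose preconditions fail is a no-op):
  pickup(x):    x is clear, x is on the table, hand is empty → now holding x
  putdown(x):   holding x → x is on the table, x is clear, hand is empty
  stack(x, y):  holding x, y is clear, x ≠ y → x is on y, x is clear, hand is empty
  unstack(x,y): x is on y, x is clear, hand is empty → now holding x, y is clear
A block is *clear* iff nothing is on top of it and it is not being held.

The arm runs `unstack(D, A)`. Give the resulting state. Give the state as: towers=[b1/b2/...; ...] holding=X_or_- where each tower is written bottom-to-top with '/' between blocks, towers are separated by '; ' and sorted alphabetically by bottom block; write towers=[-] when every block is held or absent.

before: towers=[A/D; F/B; G/C/E; H] holding=-
pre[unstack(D, A)]: on(D,A) yes, clear(D) yes, handempty yes
all met → apply unstack(D, A)
after:  towers=[A; F/B; G/C/E; H] holding=D

towers=[A; F/B; G/C/E; H] holding=D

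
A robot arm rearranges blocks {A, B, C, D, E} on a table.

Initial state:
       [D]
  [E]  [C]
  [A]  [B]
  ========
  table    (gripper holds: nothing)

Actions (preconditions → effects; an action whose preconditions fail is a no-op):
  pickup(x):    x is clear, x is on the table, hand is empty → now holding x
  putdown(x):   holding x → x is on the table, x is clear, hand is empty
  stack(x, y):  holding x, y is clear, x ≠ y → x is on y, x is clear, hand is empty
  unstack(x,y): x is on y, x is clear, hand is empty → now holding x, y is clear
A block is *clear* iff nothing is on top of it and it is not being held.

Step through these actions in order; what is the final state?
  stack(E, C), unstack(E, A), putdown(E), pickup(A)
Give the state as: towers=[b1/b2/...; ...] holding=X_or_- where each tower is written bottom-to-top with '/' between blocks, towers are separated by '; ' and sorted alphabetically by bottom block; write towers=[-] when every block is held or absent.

step 1 (stack(E, C)) [no-op]: towers=[A/E; B/C/D] holding=-
step 2 (unstack(E, A)): towers=[A; B/C/D] holding=E
step 3 (putdown(E)): towers=[A; B/C/D; E] holding=-
step 4 (pickup(A)): towers=[B/C/D; E] holding=A

towers=[B/C/D; E] holding=A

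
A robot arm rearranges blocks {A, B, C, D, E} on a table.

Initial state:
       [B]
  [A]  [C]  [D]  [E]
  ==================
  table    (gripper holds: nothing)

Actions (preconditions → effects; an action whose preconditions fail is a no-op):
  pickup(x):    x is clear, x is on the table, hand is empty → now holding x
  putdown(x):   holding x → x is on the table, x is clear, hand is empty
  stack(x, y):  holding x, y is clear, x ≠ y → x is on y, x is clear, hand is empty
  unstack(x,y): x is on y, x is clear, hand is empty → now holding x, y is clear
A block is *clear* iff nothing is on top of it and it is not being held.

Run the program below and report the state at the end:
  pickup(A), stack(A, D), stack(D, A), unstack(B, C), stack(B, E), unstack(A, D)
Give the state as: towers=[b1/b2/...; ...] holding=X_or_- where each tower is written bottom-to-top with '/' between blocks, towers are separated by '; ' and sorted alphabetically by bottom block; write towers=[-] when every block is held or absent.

step 1 (pickup(A)): towers=[C/B; D; E] holding=A
step 2 (stack(A, D)): towers=[C/B; D/A; E] holding=-
step 3 (stack(D, A)) [no-op]: towers=[C/B; D/A; E] holding=-
step 4 (unstack(B, C)): towers=[C; D/A; E] holding=B
step 5 (stack(B, E)): towers=[C; D/A; E/B] holding=-
step 6 (unstack(A, D)): towers=[C; D; E/B] holding=A

towers=[C; D; E/B] holding=A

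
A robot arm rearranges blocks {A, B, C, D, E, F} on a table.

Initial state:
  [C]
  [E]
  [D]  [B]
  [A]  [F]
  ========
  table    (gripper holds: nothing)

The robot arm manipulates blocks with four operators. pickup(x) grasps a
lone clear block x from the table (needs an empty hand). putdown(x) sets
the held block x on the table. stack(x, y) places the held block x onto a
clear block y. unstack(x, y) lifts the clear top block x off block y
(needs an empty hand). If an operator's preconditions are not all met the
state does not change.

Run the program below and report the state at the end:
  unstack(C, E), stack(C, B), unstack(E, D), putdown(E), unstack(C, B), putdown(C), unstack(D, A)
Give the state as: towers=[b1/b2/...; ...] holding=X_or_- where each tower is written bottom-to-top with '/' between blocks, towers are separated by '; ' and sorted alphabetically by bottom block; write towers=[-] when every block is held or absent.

towers=[A; C; E; F/B] holding=D

step 1 (unstack(C, E)): towers=[A/D/E; F/B] holding=C
step 2 (stack(C, B)): towers=[A/D/E; F/B/C] holding=-
step 3 (unstack(E, D)): towers=[A/D; F/B/C] holding=E
step 4 (putdown(E)): towers=[A/D; E; F/B/C] holding=-
step 5 (unstack(C, B)): towers=[A/D; E; F/B] holding=C
step 6 (putdown(C)): towers=[A/D; C; E; F/B] holding=-
step 7 (unstack(D, A)): towers=[A; C; E; F/B] holding=D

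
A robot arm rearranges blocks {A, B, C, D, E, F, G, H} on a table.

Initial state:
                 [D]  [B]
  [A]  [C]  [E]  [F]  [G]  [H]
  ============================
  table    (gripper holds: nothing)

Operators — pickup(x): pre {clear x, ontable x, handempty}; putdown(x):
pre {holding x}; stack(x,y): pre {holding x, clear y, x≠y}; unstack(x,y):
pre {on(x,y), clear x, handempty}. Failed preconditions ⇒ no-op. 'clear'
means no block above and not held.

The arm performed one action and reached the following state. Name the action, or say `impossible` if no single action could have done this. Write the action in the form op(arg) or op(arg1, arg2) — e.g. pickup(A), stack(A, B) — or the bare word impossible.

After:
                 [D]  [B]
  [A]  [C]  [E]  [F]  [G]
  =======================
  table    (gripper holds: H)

pickup(H)

target: towers=[A; C; E; F/D; G/B] holding=H
         pickup(A) → towers=[C; E; F/D; G/B; H] holding=A
         pickup(E) → towers=[A; C; F/D; G/B; H] holding=E
         pickup(H) → towers=[A; C; E; F/D; G/B] holding=H  ← match
     unstack(B, G) → towers=[A; C; E; F/D; G; H] holding=B
     unstack(D, F) → towers=[A; C; E; F; G/B; H] holding=D
         pickup(C) → towers=[A; E; F/D; G/B; H] holding=C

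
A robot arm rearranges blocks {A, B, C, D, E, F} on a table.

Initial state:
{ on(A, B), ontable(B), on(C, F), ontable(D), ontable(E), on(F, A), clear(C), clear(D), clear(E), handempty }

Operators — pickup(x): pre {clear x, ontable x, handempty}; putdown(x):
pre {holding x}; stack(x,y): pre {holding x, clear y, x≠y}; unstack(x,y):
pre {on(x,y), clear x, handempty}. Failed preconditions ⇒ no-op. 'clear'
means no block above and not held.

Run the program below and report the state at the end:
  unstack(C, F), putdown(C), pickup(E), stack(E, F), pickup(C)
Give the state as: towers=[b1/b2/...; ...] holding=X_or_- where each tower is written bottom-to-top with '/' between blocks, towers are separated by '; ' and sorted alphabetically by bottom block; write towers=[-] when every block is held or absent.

step 1 (unstack(C, F)): towers=[B/A/F; D; E] holding=C
step 2 (putdown(C)): towers=[B/A/F; C; D; E] holding=-
step 3 (pickup(E)): towers=[B/A/F; C; D] holding=E
step 4 (stack(E, F)): towers=[B/A/F/E; C; D] holding=-
step 5 (pickup(C)): towers=[B/A/F/E; D] holding=C

towers=[B/A/F/E; D] holding=C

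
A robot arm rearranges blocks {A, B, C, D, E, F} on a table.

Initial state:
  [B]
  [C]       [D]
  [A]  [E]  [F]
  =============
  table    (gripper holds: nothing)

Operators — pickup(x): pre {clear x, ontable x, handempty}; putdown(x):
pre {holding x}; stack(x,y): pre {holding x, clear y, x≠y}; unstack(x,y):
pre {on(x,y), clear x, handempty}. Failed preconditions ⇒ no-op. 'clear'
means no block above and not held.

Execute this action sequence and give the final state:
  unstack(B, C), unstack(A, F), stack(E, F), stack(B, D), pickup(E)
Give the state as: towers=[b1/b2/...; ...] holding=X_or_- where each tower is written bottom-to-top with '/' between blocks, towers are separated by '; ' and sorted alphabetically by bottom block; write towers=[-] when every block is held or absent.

step 1 (unstack(B, C)): towers=[A/C; E; F/D] holding=B
step 2 (unstack(A, F)) [no-op]: towers=[A/C; E; F/D] holding=B
step 3 (stack(E, F)) [no-op]: towers=[A/C; E; F/D] holding=B
step 4 (stack(B, D)): towers=[A/C; E; F/D/B] holding=-
step 5 (pickup(E)): towers=[A/C; F/D/B] holding=E

towers=[A/C; F/D/B] holding=E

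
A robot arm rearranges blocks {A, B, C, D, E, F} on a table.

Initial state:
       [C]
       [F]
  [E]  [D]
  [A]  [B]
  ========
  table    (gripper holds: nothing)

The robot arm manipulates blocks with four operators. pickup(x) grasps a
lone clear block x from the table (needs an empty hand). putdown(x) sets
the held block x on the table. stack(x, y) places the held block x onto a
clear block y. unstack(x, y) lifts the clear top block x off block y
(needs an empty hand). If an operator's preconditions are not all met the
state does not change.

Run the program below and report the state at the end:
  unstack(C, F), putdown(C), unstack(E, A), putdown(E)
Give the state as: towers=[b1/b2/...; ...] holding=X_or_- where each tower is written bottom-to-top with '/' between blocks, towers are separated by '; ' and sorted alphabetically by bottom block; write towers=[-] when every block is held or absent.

step 1 (unstack(C, F)): towers=[A/E; B/D/F] holding=C
step 2 (putdown(C)): towers=[A/E; B/D/F; C] holding=-
step 3 (unstack(E, A)): towers=[A; B/D/F; C] holding=E
step 4 (putdown(E)): towers=[A; B/D/F; C; E] holding=-

towers=[A; B/D/F; C; E] holding=-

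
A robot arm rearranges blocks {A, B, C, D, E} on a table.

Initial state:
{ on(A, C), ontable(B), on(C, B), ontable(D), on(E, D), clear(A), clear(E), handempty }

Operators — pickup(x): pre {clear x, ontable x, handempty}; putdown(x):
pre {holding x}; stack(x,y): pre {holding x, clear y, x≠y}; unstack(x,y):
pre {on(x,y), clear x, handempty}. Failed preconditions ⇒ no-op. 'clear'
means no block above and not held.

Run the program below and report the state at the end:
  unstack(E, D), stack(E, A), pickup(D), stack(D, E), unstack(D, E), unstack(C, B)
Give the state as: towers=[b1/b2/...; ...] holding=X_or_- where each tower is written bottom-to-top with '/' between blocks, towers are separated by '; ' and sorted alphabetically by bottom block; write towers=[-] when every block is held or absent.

towers=[B/C/A/E] holding=D

step 1 (unstack(E, D)): towers=[B/C/A; D] holding=E
step 2 (stack(E, A)): towers=[B/C/A/E; D] holding=-
step 3 (pickup(D)): towers=[B/C/A/E] holding=D
step 4 (stack(D, E)): towers=[B/C/A/E/D] holding=-
step 5 (unstack(D, E)): towers=[B/C/A/E] holding=D
step 6 (unstack(C, B)) [no-op]: towers=[B/C/A/E] holding=D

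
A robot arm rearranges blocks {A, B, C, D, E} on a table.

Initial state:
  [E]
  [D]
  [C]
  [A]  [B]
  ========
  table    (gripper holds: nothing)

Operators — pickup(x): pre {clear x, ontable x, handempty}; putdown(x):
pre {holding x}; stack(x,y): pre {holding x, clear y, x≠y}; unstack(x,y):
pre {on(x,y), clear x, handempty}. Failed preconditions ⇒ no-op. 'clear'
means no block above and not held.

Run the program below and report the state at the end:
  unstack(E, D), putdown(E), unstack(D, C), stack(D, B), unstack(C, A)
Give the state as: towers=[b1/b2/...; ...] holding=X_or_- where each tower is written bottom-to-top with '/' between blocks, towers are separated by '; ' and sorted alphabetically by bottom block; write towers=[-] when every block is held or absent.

towers=[A; B/D; E] holding=C

step 1 (unstack(E, D)): towers=[A/C/D; B] holding=E
step 2 (putdown(E)): towers=[A/C/D; B; E] holding=-
step 3 (unstack(D, C)): towers=[A/C; B; E] holding=D
step 4 (stack(D, B)): towers=[A/C; B/D; E] holding=-
step 5 (unstack(C, A)): towers=[A; B/D; E] holding=C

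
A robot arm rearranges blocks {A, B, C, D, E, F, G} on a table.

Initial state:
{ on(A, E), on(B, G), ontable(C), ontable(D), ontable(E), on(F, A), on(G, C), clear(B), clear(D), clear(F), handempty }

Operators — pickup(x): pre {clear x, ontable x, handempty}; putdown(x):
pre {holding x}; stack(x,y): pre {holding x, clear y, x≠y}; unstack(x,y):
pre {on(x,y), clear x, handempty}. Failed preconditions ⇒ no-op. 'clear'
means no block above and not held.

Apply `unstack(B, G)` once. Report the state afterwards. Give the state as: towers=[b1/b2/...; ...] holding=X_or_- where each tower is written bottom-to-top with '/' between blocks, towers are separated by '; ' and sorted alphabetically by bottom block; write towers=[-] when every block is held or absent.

before: towers=[C/G/B; D; E/A/F] holding=-
pre[unstack(B, G)]: on(B,G) ✓, clear(B) ✓, handempty ✓
all met → apply unstack(B, G)
after:  towers=[C/G; D; E/A/F] holding=B

towers=[C/G; D; E/A/F] holding=B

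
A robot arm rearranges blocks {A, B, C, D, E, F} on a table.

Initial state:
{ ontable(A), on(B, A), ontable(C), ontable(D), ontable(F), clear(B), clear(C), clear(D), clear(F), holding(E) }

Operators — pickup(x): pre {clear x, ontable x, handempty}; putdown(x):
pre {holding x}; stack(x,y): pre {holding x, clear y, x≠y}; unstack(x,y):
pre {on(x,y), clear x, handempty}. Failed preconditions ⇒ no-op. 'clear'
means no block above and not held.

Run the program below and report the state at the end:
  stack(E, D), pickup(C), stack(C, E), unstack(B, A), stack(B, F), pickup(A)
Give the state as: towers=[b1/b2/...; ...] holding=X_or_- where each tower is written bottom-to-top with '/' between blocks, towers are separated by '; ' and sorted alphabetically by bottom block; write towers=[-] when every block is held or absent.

step 1 (stack(E, D)): towers=[A/B; C; D/E; F] holding=-
step 2 (pickup(C)): towers=[A/B; D/E; F] holding=C
step 3 (stack(C, E)): towers=[A/B; D/E/C; F] holding=-
step 4 (unstack(B, A)): towers=[A; D/E/C; F] holding=B
step 5 (stack(B, F)): towers=[A; D/E/C; F/B] holding=-
step 6 (pickup(A)): towers=[D/E/C; F/B] holding=A

towers=[D/E/C; F/B] holding=A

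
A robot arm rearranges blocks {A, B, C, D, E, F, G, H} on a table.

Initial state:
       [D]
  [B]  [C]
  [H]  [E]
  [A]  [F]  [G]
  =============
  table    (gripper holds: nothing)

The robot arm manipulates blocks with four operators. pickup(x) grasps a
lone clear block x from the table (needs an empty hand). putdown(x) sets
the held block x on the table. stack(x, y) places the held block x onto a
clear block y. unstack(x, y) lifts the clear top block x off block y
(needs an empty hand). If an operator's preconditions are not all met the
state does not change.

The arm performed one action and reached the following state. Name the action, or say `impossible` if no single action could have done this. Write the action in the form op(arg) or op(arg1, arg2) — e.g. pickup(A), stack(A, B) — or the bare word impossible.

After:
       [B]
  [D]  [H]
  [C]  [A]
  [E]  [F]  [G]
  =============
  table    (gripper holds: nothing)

target: towers=[E/C/D; F/A/H/B; G] holding=-
         pickup(G) → towers=[A/H/B; F/E/C/D] holding=G
     unstack(B, H) → towers=[A/H; F/E/C/D; G] holding=B
     unstack(D, C) → towers=[A/H/B; F/E/C; G] holding=D
none of the 3 applicable actions match → impossible

impossible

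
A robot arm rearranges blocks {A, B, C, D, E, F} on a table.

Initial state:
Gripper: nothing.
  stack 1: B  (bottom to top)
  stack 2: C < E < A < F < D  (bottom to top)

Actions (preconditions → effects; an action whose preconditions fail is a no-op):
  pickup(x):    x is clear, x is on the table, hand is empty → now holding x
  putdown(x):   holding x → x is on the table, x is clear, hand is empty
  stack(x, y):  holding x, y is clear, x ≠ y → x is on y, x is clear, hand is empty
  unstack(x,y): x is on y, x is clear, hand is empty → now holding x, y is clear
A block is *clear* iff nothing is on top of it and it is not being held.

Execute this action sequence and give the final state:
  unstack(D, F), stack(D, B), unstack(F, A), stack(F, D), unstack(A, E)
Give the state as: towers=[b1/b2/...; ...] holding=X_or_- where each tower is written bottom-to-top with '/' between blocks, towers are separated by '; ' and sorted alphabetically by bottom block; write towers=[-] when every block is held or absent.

towers=[B/D/F; C/E] holding=A

step 1 (unstack(D, F)): towers=[B; C/E/A/F] holding=D
step 2 (stack(D, B)): towers=[B/D; C/E/A/F] holding=-
step 3 (unstack(F, A)): towers=[B/D; C/E/A] holding=F
step 4 (stack(F, D)): towers=[B/D/F; C/E/A] holding=-
step 5 (unstack(A, E)): towers=[B/D/F; C/E] holding=A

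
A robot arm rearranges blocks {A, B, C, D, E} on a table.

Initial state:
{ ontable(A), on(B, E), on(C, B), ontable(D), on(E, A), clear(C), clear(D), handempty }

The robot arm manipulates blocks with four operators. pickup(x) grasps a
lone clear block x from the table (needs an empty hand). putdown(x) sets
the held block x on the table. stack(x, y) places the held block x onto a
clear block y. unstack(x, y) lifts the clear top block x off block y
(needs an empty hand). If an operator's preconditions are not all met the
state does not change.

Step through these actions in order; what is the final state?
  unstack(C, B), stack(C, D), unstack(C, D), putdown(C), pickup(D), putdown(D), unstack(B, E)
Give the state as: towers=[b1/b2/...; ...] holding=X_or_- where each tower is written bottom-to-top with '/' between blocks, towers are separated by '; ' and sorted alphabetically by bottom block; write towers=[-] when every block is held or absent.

towers=[A/E; C; D] holding=B

step 1 (unstack(C, B)): towers=[A/E/B; D] holding=C
step 2 (stack(C, D)): towers=[A/E/B; D/C] holding=-
step 3 (unstack(C, D)): towers=[A/E/B; D] holding=C
step 4 (putdown(C)): towers=[A/E/B; C; D] holding=-
step 5 (pickup(D)): towers=[A/E/B; C] holding=D
step 6 (putdown(D)): towers=[A/E/B; C; D] holding=-
step 7 (unstack(B, E)): towers=[A/E; C; D] holding=B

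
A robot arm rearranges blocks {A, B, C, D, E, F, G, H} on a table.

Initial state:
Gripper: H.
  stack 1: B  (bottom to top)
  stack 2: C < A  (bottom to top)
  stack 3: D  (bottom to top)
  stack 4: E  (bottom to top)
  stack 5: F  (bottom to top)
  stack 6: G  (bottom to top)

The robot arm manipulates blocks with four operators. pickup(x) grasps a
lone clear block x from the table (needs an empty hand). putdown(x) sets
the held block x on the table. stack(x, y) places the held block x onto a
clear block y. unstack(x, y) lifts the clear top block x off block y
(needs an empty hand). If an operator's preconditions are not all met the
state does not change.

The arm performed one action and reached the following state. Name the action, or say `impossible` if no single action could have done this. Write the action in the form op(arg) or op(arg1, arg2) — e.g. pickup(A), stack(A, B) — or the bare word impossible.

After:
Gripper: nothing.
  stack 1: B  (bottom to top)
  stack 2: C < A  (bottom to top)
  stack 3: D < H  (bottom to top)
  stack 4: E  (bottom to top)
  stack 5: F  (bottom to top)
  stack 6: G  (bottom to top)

stack(H, D)

target: towers=[B; C/A; D/H; E; F; G] holding=-
        putdown(H) → towers=[B; C/A; D; E; F; G; H] holding=-
       stack(H, G) → towers=[B; C/A; D; E; F; G/H] holding=-
       stack(H, A) → towers=[B; C/A/H; D; E; F; G] holding=-
       stack(H, E) → towers=[B; C/A; D; E/H; F; G] holding=-
       stack(H, B) → towers=[B/H; C/A; D; E; F; G] holding=-
       stack(H, F) → towers=[B; C/A; D; E; F/H; G] holding=-
       stack(H, D) → towers=[B; C/A; D/H; E; F; G] holding=-  ← match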